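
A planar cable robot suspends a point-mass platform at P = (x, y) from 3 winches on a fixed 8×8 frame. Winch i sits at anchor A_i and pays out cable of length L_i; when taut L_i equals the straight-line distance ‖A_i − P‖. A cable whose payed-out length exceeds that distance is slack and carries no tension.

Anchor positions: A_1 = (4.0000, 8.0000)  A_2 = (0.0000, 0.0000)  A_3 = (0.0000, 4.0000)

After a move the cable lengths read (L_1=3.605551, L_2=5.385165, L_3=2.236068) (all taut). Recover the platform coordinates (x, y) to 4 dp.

(2.0000, 5.0000)

expand ‖A_i−P‖²=L_i² and subtract eq 1 (c_i ≔ ‖A_i‖²−L_i²)
c_1 = 16.0000+64.0000−13.0000 = 67.0000
eq1−eq2 → [8.0000  16.0000]·P = 96.0000
eq1−eq3 → [8.0000  8.0000]·P = 56.0000
2×2 solve → P = (2.0000, 5.0000)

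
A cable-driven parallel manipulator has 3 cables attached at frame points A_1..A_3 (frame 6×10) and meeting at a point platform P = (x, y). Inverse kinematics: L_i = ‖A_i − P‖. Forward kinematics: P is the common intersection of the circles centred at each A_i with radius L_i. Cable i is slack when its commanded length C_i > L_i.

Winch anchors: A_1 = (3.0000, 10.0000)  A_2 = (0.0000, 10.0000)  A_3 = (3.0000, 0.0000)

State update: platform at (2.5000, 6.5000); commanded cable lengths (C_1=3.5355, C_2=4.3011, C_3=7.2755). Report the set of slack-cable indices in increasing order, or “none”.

cable 1: L_1 = ‖A_1−P‖ = 3.5355;  C_1 = 3.5355 → taut
cable 2: L_2 = ‖A_2−P‖ = 4.3012;  C_2 = 4.3011 → taut
cable 3: L_3 = ‖A_3−P‖ = 6.5192;  C_3 = 7.2755 → slack

3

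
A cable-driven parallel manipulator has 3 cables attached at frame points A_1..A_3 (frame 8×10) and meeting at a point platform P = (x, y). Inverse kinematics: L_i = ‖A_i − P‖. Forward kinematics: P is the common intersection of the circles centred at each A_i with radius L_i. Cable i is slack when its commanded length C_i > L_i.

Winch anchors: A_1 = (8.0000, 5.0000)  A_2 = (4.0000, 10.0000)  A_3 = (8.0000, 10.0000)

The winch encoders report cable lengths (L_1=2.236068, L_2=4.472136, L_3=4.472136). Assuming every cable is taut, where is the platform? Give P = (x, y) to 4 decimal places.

(6.0000, 6.0000)

expand ‖A_i−P‖²=L_i² and subtract eq 1 (q_i ≔ ‖A_i‖²−L_i²)
q_1 = 64.0000+25.0000−5.0000 = 84.0000
eq1−eq2 → [8.0000  -10.0000]·P = -12.0000
eq1−eq3 → [0.0000  -10.0000]·P = -60.0000
2×2 solve → P = (6.0000, 6.0000)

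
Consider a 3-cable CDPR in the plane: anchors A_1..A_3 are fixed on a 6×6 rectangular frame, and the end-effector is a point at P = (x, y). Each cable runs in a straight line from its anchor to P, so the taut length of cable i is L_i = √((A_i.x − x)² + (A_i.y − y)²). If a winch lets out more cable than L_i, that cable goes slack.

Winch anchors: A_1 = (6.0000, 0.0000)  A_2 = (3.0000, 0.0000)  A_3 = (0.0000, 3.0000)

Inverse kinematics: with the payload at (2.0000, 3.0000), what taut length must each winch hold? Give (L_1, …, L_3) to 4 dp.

L_1 = √((6.0000−2.0000)² + (0.0000−3.0000)²) = 5.0000
L_2 = √((3.0000−2.0000)² + (0.0000−3.0000)²) = 3.1623
L_3 = √((0.0000−2.0000)² + (3.0000−3.0000)²) = 2.0000

(5.0000, 3.1623, 2.0000)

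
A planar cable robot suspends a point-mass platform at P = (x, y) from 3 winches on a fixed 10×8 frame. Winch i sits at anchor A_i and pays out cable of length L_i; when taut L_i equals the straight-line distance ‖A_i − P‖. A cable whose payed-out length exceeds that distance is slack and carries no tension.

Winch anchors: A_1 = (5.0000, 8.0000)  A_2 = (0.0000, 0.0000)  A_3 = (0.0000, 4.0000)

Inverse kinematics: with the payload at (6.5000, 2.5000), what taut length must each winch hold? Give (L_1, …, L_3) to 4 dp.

(5.7009, 6.9642, 6.6708)

cable 1: Δx=-1.5000, Δy=5.5000; L_1 = √(Δx²+Δy²) = 5.7009
cable 2: Δx=-6.5000, Δy=-2.5000; L_2 = √(Δx²+Δy²) = 6.9642
cable 3: Δx=-6.5000, Δy=1.5000; L_3 = √(Δx²+Δy²) = 6.6708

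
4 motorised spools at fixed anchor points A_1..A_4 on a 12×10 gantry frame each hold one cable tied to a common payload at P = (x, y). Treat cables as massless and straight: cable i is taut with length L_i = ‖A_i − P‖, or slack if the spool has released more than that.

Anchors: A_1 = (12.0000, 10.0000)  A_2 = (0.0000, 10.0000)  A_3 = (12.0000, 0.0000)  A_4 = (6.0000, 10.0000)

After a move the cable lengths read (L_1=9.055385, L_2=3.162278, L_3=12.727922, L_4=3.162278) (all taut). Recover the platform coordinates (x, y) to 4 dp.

each cable: (A_i−P)·(A_i−P) = L_i²; let c_i = ‖A_i‖²−L_i²
c_1 = 144.0000+100.0000−82.0000 = 162.0000
row 1: 24.0000x + 0.0000y = 72.0000  (c_2=90.0000)
row 2: 0.0000x + 20.0000y = 180.0000  (c_3=-18.0000)
row 3: 12.0000x + 0.0000y = 36.0000  (c_4=126.0000)
Cramer on rows 1–2 → x = 3.0000, y = 9.0000
check cable 4: ‖A_4−P‖² = 10.0000 ≈ L_4² = 10.0000 ✓

(3.0000, 9.0000)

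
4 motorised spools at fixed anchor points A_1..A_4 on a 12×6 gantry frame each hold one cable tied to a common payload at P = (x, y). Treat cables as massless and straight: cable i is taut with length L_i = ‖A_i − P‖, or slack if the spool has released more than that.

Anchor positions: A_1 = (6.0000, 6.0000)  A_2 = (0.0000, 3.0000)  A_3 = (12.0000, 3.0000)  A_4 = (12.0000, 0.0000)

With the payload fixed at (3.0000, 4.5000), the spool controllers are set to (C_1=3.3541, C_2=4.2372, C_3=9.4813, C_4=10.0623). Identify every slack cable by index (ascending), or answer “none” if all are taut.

2, 3

cable 1: √((3.0000)²+(1.5000)²)=3.3541, C_1=3.3541: taut
cable 2: √((-3.0000)²+(-1.5000)²)=3.3541, C_2=4.2372: slack
cable 3: √((9.0000)²+(-1.5000)²)=9.1241, C_3=9.4813: slack
cable 4: √((9.0000)²+(-4.5000)²)=10.0623, C_4=10.0623: taut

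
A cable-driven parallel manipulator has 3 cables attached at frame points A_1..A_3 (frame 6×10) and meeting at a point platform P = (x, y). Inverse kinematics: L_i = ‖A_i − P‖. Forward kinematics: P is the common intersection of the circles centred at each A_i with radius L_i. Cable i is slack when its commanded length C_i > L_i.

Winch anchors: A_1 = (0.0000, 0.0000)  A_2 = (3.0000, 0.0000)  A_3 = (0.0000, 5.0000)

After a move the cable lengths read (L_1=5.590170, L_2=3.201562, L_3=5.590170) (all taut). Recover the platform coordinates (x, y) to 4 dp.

(5.0000, 2.5000)

circle eqns → linear via eq_j − eq_1; set k_j = A_j·A_j − L_j²
k_1 = 0.0000+0.0000−31.2500 = -31.2500
-6.0000·x + 0.0000·y = k_1−k_2 = -30.0000
0.0000·x − 10.0000·y = k_1−k_3 = -25.0000
solve first two rows → x=5.0000, y=2.5000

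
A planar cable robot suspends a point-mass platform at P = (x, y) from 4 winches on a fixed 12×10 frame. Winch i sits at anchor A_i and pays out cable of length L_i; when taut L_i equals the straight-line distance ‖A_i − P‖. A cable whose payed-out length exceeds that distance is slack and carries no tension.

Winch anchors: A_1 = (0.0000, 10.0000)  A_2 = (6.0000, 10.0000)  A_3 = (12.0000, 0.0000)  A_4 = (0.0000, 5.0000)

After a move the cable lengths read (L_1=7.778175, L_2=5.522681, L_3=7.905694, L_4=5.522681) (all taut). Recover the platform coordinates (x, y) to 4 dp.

expand ‖A_i−P‖²=L_i² and subtract eq 1 (k_i ≔ ‖A_i‖²−L_i²)
k_1 = 0.0000+100.0000−60.5000 = 39.5000
eq1−eq2 → [-12.0000  0.0000]·P = -66.0000
eq1−eq3 → [-24.0000  20.0000]·P = -42.0000
eq1−eq4 → [0.0000  10.0000]·P = 45.0000
2×2 solve → P = (5.5000, 4.5000)
check cable 4: ‖A_4−P‖² = 30.5000 ≈ L_4² = 30.5000 ✓

(5.5000, 4.5000)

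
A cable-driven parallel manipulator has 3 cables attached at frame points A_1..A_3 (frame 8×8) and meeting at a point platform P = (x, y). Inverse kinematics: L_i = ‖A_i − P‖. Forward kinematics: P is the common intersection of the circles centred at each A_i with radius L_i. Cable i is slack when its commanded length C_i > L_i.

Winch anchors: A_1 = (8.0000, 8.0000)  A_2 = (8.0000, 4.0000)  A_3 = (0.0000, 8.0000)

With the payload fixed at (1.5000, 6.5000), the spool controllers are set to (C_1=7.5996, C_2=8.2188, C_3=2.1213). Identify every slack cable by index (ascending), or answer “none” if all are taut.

1, 2

cable 1: L_1 = ‖A_1−P‖ = 6.6708;  C_1 = 7.5996 → slack
cable 2: L_2 = ‖A_2−P‖ = 6.9642;  C_2 = 8.2188 → slack
cable 3: L_3 = ‖A_3−P‖ = 2.1213;  C_3 = 2.1213 → taut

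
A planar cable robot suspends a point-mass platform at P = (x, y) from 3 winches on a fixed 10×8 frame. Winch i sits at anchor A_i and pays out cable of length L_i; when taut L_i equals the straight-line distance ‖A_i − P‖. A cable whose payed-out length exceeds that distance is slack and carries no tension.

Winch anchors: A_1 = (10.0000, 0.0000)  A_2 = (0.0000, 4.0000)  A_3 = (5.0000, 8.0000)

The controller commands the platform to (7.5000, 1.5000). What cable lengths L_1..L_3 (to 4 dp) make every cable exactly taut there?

cable 1: Δx=2.5000, Δy=-1.5000; L_1 = √(Δx²+Δy²) = 2.9155
cable 2: Δx=-7.5000, Δy=2.5000; L_2 = √(Δx²+Δy²) = 7.9057
cable 3: Δx=-2.5000, Δy=6.5000; L_3 = √(Δx²+Δy²) = 6.9642

(2.9155, 7.9057, 6.9642)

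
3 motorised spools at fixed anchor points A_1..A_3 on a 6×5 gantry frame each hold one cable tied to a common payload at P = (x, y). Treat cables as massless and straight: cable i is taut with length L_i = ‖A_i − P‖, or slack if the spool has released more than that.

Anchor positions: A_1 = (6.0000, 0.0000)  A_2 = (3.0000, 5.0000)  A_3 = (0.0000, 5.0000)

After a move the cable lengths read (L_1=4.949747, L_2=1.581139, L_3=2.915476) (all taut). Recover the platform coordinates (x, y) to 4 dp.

(2.5000, 3.5000)

each cable: (A_i−P)·(A_i−P) = L_i²; let q_i = ‖A_i‖²−L_i²
q_1 = 36.0000+0.0000−24.5000 = 11.5000
row 1: 6.0000x − 10.0000y = -20.0000  (q_2=31.5000)
row 2: 12.0000x − 10.0000y = -5.0000  (q_3=16.5000)
Cramer on rows 1–2 → x = 2.5000, y = 3.5000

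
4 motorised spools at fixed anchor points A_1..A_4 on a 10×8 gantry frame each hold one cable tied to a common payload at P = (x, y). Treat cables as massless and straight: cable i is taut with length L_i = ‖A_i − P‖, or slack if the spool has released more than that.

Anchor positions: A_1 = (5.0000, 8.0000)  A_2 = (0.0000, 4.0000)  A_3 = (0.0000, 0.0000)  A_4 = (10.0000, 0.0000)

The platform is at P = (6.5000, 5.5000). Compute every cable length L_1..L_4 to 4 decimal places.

(2.9155, 6.6708, 8.5147, 6.5192)

L_1 = √((5.0000−6.5000)² + (8.0000−5.5000)²) = 2.9155
L_2 = √((0.0000−6.5000)² + (4.0000−5.5000)²) = 6.6708
L_3 = √((0.0000−6.5000)² + (0.0000−5.5000)²) = 8.5147
L_4 = √((10.0000−6.5000)² + (0.0000−5.5000)²) = 6.5192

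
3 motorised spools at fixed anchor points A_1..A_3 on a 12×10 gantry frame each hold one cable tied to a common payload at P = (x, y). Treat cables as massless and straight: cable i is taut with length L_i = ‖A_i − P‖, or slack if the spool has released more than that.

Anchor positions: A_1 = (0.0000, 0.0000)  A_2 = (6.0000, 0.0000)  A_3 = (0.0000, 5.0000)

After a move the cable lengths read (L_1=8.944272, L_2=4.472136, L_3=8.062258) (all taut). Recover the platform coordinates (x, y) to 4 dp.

(8.0000, 4.0000)

each cable: (A_i−P)·(A_i−P) = L_i²; let k_i = ‖A_i‖²−L_i²
k_1 = 0.0000+0.0000−80.0000 = -80.0000
row 1: -12.0000x + 0.0000y = -96.0000  (k_2=16.0000)
row 2: 0.0000x − 10.0000y = -40.0000  (k_3=-40.0000)
Cramer on rows 1–2 → x = 8.0000, y = 4.0000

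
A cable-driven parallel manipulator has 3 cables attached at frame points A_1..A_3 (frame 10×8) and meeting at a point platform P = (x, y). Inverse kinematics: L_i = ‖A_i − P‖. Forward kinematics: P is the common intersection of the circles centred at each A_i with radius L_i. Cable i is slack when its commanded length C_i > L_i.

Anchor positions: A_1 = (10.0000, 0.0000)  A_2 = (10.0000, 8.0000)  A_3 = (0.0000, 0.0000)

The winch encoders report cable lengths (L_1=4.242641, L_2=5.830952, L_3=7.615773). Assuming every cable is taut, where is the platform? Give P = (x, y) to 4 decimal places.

circle eqns → linear via eq_j − eq_1; set k_j = A_j·A_j − L_j²
k_1 = 100.0000+0.0000−18.0000 = 82.0000
0.0000·x − 16.0000·y = k_1−k_2 = -48.0000
20.0000·x + 0.0000·y = k_1−k_3 = 140.0000
solve first two rows → x=7.0000, y=3.0000

(7.0000, 3.0000)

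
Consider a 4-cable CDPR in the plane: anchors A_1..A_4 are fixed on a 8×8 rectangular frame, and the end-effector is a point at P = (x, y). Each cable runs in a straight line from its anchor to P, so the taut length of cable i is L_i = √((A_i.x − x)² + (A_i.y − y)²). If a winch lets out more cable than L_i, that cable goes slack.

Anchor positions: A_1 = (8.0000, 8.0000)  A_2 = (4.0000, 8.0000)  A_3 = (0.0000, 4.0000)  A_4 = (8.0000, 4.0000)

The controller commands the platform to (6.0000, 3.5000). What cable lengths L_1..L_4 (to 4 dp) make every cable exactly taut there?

(4.9244, 4.9244, 6.0208, 2.0616)

cable 1: Δx=2.0000, Δy=4.5000; L_1 = √(Δx²+Δy²) = 4.9244
cable 2: Δx=-2.0000, Δy=4.5000; L_2 = √(Δx²+Δy²) = 4.9244
cable 3: Δx=-6.0000, Δy=0.5000; L_3 = √(Δx²+Δy²) = 6.0208
cable 4: Δx=2.0000, Δy=0.5000; L_4 = √(Δx²+Δy²) = 2.0616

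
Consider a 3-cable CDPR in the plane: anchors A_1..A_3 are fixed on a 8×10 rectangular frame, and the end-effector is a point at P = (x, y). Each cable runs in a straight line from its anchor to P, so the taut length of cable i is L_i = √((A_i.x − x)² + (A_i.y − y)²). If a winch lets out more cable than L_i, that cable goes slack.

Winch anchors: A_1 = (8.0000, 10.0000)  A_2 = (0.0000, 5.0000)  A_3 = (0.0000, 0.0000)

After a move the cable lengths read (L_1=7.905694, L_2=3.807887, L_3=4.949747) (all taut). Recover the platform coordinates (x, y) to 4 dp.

(3.5000, 3.5000)

circle eqns → linear via eq_j − eq_1; set c_j = A_j·A_j − L_j²
c_1 = 64.0000+100.0000−62.5000 = 101.5000
16.0000·x + 10.0000·y = c_1−c_2 = 91.0000
16.0000·x + 20.0000·y = c_1−c_3 = 126.0000
solve first two rows → x=3.5000, y=3.5000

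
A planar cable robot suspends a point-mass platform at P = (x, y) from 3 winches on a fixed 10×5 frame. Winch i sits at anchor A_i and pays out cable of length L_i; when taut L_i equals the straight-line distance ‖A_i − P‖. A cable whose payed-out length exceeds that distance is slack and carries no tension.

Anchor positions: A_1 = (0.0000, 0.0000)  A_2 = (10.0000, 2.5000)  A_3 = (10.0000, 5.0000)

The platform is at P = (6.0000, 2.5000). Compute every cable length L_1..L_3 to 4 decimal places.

(6.5000, 4.0000, 4.7170)

L_1: Δ = A_1−P = (-6.0000, -2.5000) → ‖Δ‖ = √42.2500 = 6.5000
L_2: Δ = A_2−P = (4.0000, 0.0000) → ‖Δ‖ = √16.0000 = 4.0000
L_3: Δ = A_3−P = (4.0000, 2.5000) → ‖Δ‖ = √22.2500 = 4.7170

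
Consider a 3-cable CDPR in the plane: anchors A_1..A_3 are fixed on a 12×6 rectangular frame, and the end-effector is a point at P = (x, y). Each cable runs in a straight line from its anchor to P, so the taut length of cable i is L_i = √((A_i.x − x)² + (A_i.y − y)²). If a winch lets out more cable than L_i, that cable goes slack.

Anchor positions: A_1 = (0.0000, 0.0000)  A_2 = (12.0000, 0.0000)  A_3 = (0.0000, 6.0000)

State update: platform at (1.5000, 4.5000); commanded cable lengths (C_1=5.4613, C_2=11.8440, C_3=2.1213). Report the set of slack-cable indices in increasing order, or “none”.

1, 2

cable 1: √((-1.5000)²+(-4.5000)²)=4.7434, C_1=5.4613: slack
cable 2: √((10.5000)²+(-4.5000)²)=11.4237, C_2=11.8440: slack
cable 3: √((-1.5000)²+(1.5000)²)=2.1213, C_3=2.1213: taut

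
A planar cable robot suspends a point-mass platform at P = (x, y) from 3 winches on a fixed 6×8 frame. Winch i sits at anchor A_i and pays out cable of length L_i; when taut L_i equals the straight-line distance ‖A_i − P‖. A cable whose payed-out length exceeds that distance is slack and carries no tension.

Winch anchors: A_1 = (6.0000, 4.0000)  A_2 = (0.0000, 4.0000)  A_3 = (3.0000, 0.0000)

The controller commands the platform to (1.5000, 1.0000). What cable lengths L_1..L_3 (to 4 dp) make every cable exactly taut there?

cable 1: Δx=4.5000, Δy=3.0000; L_1 = √(Δx²+Δy²) = 5.4083
cable 2: Δx=-1.5000, Δy=3.0000; L_2 = √(Δx²+Δy²) = 3.3541
cable 3: Δx=1.5000, Δy=-1.0000; L_3 = √(Δx²+Δy²) = 1.8028

(5.4083, 3.3541, 1.8028)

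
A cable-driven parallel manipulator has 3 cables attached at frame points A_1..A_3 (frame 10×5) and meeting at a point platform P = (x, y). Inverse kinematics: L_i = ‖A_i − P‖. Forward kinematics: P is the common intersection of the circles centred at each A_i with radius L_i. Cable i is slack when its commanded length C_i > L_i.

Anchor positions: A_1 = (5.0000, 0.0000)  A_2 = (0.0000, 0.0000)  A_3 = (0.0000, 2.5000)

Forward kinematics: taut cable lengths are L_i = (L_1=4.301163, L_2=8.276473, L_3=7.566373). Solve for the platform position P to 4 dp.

(7.5000, 3.5000)

circle eqns → linear via eq_j − eq_1; set q_j = A_j·A_j − L_j²
q_1 = 25.0000+0.0000−18.5000 = 6.5000
10.0000·x + 0.0000·y = q_1−q_2 = 75.0000
10.0000·x − 5.0000·y = q_1−q_3 = 57.5000
solve first two rows → x=7.5000, y=3.5000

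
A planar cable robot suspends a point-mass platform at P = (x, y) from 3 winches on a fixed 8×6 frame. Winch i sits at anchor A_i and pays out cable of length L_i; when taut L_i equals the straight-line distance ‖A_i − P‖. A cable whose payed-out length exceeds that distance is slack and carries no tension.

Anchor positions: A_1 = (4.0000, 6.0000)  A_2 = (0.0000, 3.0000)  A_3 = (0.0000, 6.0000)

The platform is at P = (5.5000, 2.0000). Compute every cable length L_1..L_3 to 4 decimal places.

cable 1: Δx=-1.5000, Δy=4.0000; L_1 = √(Δx²+Δy²) = 4.2720
cable 2: Δx=-5.5000, Δy=1.0000; L_2 = √(Δx²+Δy²) = 5.5902
cable 3: Δx=-5.5000, Δy=4.0000; L_3 = √(Δx²+Δy²) = 6.8007

(4.2720, 5.5902, 6.8007)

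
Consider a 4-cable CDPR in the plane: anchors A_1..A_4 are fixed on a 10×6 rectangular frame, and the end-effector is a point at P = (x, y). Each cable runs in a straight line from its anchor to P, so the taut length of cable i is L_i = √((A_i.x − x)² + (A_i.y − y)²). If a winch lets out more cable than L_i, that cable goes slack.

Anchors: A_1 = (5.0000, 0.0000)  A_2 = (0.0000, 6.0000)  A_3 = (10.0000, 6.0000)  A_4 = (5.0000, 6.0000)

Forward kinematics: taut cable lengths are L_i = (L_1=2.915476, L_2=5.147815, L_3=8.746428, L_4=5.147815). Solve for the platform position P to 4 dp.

(2.5000, 1.5000)

circle eqns → linear via eq_j − eq_1; set c_j = A_j·A_j − L_j²
c_1 = 25.0000+0.0000−8.5000 = 16.5000
10.0000·x − 12.0000·y = c_1−c_2 = 7.0000
-10.0000·x − 12.0000·y = c_1−c_3 = -43.0000
0.0000·x − 12.0000·y = c_1−c_4 = -18.0000
solve first two rows → x=2.5000, y=1.5000
check cable 4: ‖A_4−P‖² = 26.5000 ≈ L_4² = 26.5000 ✓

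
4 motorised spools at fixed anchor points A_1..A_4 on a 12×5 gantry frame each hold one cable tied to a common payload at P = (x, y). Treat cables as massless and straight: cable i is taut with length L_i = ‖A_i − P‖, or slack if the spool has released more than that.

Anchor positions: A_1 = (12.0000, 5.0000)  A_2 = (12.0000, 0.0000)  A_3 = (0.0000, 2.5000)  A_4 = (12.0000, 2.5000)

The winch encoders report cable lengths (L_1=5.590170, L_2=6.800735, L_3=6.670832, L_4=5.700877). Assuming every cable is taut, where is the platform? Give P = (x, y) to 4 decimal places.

(6.5000, 4.0000)

circle eqns → linear via eq_j − eq_1; set c_j = A_j·A_j − L_j²
c_1 = 144.0000+25.0000−31.2500 = 137.7500
0.0000·x + 10.0000·y = c_1−c_2 = 40.0000
24.0000·x + 5.0000·y = c_1−c_3 = 176.0000
0.0000·x + 5.0000·y = c_1−c_4 = 20.0000
solve first two rows → x=6.5000, y=4.0000
check cable 4: ‖A_4−P‖² = 32.5000 ≈ L_4² = 32.5000 ✓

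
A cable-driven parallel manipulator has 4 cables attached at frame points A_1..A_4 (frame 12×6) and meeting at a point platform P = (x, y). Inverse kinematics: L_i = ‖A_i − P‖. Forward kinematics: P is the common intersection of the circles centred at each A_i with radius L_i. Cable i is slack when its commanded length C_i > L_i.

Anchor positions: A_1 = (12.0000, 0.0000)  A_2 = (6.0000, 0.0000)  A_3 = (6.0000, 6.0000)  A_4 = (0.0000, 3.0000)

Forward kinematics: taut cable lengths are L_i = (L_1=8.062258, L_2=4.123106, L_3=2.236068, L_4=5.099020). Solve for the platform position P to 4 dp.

expand ‖A_i−P‖²=L_i² and subtract eq 1 (c_i ≔ ‖A_i‖²−L_i²)
c_1 = 144.0000+0.0000−65.0000 = 79.0000
eq1−eq2 → [12.0000  0.0000]·P = 60.0000
eq1−eq3 → [12.0000  -12.0000]·P = 12.0000
eq1−eq4 → [24.0000  -6.0000]·P = 96.0000
2×2 solve → P = (5.0000, 4.0000)
check cable 4: ‖A_4−P‖² = 26.0000 ≈ L_4² = 26.0000 ✓

(5.0000, 4.0000)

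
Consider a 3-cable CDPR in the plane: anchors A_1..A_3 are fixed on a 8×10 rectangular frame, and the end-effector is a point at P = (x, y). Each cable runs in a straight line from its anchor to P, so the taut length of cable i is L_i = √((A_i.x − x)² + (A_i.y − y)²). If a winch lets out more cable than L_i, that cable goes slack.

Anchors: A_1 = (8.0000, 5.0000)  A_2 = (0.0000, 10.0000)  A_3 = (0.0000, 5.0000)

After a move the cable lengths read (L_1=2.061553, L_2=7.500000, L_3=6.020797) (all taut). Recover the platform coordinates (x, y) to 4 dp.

expand ‖A_i−P‖²=L_i² and subtract eq 1 (c_i ≔ ‖A_i‖²−L_i²)
c_1 = 64.0000+25.0000−4.2500 = 84.7500
eq1−eq2 → [16.0000  -10.0000]·P = 41.0000
eq1−eq3 → [16.0000  0.0000]·P = 96.0000
2×2 solve → P = (6.0000, 5.5000)

(6.0000, 5.5000)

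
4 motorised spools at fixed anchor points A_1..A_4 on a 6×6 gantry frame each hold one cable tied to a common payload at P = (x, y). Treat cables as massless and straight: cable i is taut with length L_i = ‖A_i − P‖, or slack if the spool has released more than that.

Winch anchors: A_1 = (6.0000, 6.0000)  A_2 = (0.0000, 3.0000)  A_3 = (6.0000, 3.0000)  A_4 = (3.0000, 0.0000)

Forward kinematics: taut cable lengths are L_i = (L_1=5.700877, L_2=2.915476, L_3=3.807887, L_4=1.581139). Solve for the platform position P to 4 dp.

each cable: (A_i−P)·(A_i−P) = L_i²; let q_i = ‖A_i‖²−L_i²
q_1 = 36.0000+36.0000−32.5000 = 39.5000
row 1: 12.0000x + 6.0000y = 39.0000  (q_2=0.5000)
row 2: 0.0000x + 6.0000y = 9.0000  (q_3=30.5000)
row 3: 6.0000x + 12.0000y = 33.0000  (q_4=6.5000)
Cramer on rows 1–2 → x = 2.5000, y = 1.5000
check cable 4: ‖A_4−P‖² = 2.5000 ≈ L_4² = 2.5000 ✓

(2.5000, 1.5000)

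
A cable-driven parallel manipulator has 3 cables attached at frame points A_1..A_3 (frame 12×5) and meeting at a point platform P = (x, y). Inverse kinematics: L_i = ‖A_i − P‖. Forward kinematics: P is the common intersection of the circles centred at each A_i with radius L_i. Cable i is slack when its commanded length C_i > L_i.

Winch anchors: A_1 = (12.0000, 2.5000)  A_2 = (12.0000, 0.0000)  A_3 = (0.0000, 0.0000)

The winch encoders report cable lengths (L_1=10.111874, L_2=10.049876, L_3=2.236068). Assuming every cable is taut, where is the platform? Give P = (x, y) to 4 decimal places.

each cable: (A_i−P)·(A_i−P) = L_i²; let q_i = ‖A_i‖²−L_i²
q_1 = 144.0000+6.2500−102.2500 = 48.0000
row 1: 0.0000x + 5.0000y = 5.0000  (q_2=43.0000)
row 2: 24.0000x + 5.0000y = 53.0000  (q_3=-5.0000)
Cramer on rows 1–2 → x = 2.0000, y = 1.0000

(2.0000, 1.0000)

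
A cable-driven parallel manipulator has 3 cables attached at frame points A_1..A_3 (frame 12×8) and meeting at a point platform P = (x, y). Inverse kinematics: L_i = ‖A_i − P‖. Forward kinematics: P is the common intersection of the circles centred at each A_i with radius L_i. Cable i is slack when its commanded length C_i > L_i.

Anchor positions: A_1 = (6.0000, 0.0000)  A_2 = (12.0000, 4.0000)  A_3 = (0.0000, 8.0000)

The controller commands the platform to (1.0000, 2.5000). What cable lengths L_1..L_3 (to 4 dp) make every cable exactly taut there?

L_1: Δ = A_1−P = (5.0000, -2.5000) → ‖Δ‖ = √31.2500 = 5.5902
L_2: Δ = A_2−P = (11.0000, 1.5000) → ‖Δ‖ = √123.2500 = 11.1018
L_3: Δ = A_3−P = (-1.0000, 5.5000) → ‖Δ‖ = √31.2500 = 5.5902

(5.5902, 11.1018, 5.5902)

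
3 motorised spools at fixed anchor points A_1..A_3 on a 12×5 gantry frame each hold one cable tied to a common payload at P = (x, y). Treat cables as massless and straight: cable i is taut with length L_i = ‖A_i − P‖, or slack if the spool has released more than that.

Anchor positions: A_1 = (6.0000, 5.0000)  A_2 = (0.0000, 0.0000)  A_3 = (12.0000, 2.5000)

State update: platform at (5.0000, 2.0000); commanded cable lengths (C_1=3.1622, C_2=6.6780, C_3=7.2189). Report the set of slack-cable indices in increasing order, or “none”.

2, 3

cable 1: √((1.0000)²+(3.0000)²)=3.1623, C_1=3.1622: taut
cable 2: √((-5.0000)²+(-2.0000)²)=5.3852, C_2=6.6780: slack
cable 3: √((7.0000)²+(0.5000)²)=7.0178, C_3=7.2189: slack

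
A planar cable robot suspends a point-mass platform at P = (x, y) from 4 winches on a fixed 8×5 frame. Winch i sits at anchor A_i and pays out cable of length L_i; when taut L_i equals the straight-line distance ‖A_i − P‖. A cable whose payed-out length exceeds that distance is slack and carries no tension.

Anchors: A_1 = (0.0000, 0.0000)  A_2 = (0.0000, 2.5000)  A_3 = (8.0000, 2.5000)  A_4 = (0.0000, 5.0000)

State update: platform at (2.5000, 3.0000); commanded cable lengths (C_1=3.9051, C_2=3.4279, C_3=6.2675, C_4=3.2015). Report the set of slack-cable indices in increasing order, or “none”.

2, 3

cable 1: √((-2.5000)²+(-3.0000)²)=3.9051, C_1=3.9051: taut
cable 2: √((-2.5000)²+(-0.5000)²)=2.5495, C_2=3.4279: slack
cable 3: √((5.5000)²+(-0.5000)²)=5.5227, C_3=6.2675: slack
cable 4: √((-2.5000)²+(2.0000)²)=3.2016, C_4=3.2015: taut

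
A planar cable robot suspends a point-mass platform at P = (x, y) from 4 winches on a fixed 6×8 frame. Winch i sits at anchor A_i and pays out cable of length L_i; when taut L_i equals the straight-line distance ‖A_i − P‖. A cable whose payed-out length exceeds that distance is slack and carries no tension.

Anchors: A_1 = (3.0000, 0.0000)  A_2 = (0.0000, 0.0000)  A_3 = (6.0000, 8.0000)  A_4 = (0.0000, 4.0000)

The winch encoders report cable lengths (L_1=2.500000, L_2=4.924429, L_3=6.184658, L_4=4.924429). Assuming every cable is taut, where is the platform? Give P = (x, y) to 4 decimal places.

(4.5000, 2.0000)

each cable: (A_i−P)·(A_i−P) = L_i²; let c_i = ‖A_i‖²−L_i²
c_1 = 9.0000+0.0000−6.2500 = 2.7500
row 1: 6.0000x + 0.0000y = 27.0000  (c_2=-24.2500)
row 2: -6.0000x − 16.0000y = -59.0000  (c_3=61.7500)
row 3: 6.0000x − 8.0000y = 11.0000  (c_4=-8.2500)
Cramer on rows 1–2 → x = 4.5000, y = 2.0000
check cable 4: ‖A_4−P‖² = 24.2500 ≈ L_4² = 24.2500 ✓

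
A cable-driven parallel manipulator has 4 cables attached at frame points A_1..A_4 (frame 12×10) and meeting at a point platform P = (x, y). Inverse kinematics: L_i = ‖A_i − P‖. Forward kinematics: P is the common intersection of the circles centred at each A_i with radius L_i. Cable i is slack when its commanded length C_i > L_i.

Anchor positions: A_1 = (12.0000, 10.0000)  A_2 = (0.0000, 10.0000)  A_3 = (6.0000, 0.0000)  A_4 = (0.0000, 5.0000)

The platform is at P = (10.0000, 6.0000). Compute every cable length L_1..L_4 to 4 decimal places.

(4.4721, 10.7703, 7.2111, 10.0499)

cable 1: Δx=2.0000, Δy=4.0000; L_1 = √(Δx²+Δy²) = 4.4721
cable 2: Δx=-10.0000, Δy=4.0000; L_2 = √(Δx²+Δy²) = 10.7703
cable 3: Δx=-4.0000, Δy=-6.0000; L_3 = √(Δx²+Δy²) = 7.2111
cable 4: Δx=-10.0000, Δy=-1.0000; L_4 = √(Δx²+Δy²) = 10.0499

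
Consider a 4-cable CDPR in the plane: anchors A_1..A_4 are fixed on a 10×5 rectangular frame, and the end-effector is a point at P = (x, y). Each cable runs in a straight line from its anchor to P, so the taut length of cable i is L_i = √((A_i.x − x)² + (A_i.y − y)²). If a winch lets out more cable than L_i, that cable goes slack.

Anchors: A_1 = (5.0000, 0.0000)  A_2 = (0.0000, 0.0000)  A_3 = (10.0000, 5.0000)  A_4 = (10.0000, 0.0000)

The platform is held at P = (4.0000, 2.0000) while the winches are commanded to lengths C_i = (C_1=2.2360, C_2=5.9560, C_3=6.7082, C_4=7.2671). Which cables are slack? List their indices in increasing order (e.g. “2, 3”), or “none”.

2, 4

cable 1: L_1 = ‖A_1−P‖ = 2.2361;  C_1 = 2.2360 → taut
cable 2: L_2 = ‖A_2−P‖ = 4.4721;  C_2 = 5.9560 → slack
cable 3: L_3 = ‖A_3−P‖ = 6.7082;  C_3 = 6.7082 → taut
cable 4: L_4 = ‖A_4−P‖ = 6.3246;  C_4 = 7.2671 → slack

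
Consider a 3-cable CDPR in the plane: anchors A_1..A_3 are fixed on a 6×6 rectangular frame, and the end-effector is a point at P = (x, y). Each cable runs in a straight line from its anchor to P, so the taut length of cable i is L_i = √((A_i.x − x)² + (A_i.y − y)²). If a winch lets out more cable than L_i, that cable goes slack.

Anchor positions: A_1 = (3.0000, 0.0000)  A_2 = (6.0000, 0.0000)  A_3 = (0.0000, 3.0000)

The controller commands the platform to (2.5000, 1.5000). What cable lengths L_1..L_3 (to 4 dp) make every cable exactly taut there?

L_1 = √((3.0000−2.5000)² + (0.0000−1.5000)²) = 1.5811
L_2 = √((6.0000−2.5000)² + (0.0000−1.5000)²) = 3.8079
L_3 = √((0.0000−2.5000)² + (3.0000−1.5000)²) = 2.9155

(1.5811, 3.8079, 2.9155)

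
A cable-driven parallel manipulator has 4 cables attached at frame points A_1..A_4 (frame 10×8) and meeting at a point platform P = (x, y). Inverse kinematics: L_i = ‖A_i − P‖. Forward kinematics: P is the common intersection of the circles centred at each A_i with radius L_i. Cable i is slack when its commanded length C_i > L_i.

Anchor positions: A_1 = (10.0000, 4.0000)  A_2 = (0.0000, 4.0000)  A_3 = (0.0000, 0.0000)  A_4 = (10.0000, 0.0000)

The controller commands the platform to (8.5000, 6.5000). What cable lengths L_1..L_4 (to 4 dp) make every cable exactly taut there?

(2.9155, 8.8600, 10.7005, 6.6708)

L_1: Δ = A_1−P = (1.5000, -2.5000) → ‖Δ‖ = √8.5000 = 2.9155
L_2: Δ = A_2−P = (-8.5000, -2.5000) → ‖Δ‖ = √78.5000 = 8.8600
L_3: Δ = A_3−P = (-8.5000, -6.5000) → ‖Δ‖ = √114.5000 = 10.7005
L_4: Δ = A_4−P = (1.5000, -6.5000) → ‖Δ‖ = √44.5000 = 6.6708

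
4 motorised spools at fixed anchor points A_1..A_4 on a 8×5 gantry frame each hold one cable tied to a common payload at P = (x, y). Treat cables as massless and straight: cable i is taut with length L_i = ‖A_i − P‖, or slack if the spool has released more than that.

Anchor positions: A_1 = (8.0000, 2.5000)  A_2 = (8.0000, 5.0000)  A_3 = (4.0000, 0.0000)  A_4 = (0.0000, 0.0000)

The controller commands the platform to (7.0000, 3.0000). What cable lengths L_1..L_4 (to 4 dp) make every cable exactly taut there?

(1.1180, 2.2361, 4.2426, 7.6158)

L_1 = √((8.0000−7.0000)² + (2.5000−3.0000)²) = 1.1180
L_2 = √((8.0000−7.0000)² + (5.0000−3.0000)²) = 2.2361
L_3 = √((4.0000−7.0000)² + (0.0000−3.0000)²) = 4.2426
L_4 = √((0.0000−7.0000)² + (0.0000−3.0000)²) = 7.6158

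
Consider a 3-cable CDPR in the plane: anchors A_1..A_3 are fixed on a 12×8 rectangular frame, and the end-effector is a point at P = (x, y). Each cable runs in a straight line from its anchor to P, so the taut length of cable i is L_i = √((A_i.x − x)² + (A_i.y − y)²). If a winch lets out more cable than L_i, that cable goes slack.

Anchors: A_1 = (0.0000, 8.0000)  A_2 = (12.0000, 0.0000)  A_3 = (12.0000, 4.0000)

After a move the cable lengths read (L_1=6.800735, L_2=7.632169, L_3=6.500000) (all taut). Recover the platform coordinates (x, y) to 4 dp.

each cable: (A_i−P)·(A_i−P) = L_i²; let k_i = ‖A_i‖²−L_i²
k_1 = 0.0000+64.0000−46.2500 = 17.7500
row 1: -24.0000x + 16.0000y = -68.0000  (k_2=85.7500)
row 2: -24.0000x + 8.0000y = -100.0000  (k_3=117.7500)
Cramer on rows 1–2 → x = 5.5000, y = 4.0000

(5.5000, 4.0000)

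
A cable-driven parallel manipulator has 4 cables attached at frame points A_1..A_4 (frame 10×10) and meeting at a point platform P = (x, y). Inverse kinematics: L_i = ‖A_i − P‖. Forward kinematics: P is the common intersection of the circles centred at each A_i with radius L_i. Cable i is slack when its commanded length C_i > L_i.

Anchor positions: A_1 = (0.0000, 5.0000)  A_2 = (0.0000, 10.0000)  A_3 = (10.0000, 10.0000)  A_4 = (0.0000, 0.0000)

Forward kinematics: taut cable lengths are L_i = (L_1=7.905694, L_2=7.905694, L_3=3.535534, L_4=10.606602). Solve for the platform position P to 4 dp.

(7.5000, 7.5000)

circle eqns → linear via eq_j − eq_1; set c_j = A_j·A_j − L_j²
c_1 = 0.0000+25.0000−62.5000 = -37.5000
0.0000·x − 10.0000·y = c_1−c_2 = -75.0000
-20.0000·x − 10.0000·y = c_1−c_3 = -225.0000
0.0000·x + 10.0000·y = c_1−c_4 = 75.0000
solve first two rows → x=7.5000, y=7.5000
check cable 4: ‖A_4−P‖² = 112.5000 ≈ L_4² = 112.5000 ✓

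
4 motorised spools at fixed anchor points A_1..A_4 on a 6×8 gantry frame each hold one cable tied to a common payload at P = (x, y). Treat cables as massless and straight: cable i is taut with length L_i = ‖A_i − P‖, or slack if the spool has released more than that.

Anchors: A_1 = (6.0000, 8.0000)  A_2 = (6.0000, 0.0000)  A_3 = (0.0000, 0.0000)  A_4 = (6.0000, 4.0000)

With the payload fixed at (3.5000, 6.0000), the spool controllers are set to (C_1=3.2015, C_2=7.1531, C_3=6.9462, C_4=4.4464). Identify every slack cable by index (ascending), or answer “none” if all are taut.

2, 4

i=1: geometric 3.2016 vs commanded 3.2015 ⇒ taut
i=2: geometric 6.5000 vs commanded 7.1531 ⇒ slack
i=3: geometric 6.9462 vs commanded 6.9462 ⇒ taut
i=4: geometric 3.2016 vs commanded 4.4464 ⇒ slack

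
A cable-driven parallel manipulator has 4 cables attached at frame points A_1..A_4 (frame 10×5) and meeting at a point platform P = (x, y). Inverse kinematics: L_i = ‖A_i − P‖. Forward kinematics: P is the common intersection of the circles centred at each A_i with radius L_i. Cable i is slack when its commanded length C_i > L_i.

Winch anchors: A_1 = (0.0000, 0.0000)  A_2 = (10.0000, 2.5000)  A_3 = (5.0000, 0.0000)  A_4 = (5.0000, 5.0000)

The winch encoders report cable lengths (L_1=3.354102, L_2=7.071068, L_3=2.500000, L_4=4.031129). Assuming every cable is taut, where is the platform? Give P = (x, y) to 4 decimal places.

expand ‖A_i−P‖²=L_i² and subtract eq 1 (c_i ≔ ‖A_i‖²−L_i²)
c_1 = 0.0000+0.0000−11.2500 = -11.2500
eq1−eq2 → [-20.0000  -5.0000]·P = -67.5000
eq1−eq3 → [-10.0000  0.0000]·P = -30.0000
eq1−eq4 → [-10.0000  -10.0000]·P = -45.0000
2×2 solve → P = (3.0000, 1.5000)
check cable 4: ‖A_4−P‖² = 16.2500 ≈ L_4² = 16.2500 ✓

(3.0000, 1.5000)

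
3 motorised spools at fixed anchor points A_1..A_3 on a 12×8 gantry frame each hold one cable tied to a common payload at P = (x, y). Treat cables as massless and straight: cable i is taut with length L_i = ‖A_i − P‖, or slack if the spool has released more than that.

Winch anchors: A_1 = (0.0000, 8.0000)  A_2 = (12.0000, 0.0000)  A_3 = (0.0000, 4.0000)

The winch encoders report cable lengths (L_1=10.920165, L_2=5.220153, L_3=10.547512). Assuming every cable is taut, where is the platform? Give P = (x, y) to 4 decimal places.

each cable: (A_i−P)·(A_i−P) = L_i²; let k_i = ‖A_i‖²−L_i²
k_1 = 0.0000+64.0000−119.2500 = -55.2500
row 1: -24.0000x + 16.0000y = -172.0000  (k_2=116.7500)
row 2: 0.0000x + 8.0000y = 40.0000  (k_3=-95.2500)
Cramer on rows 1–2 → x = 10.5000, y = 5.0000

(10.5000, 5.0000)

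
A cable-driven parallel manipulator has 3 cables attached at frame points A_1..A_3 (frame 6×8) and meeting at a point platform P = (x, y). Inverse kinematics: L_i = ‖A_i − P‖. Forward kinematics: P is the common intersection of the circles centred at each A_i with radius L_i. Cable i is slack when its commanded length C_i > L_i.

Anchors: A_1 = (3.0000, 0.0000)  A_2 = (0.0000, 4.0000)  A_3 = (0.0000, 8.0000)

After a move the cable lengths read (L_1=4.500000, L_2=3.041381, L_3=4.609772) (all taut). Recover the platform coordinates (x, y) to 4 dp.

(3.0000, 4.5000)

expand ‖A_i−P‖²=L_i² and subtract eq 1 (c_i ≔ ‖A_i‖²−L_i²)
c_1 = 9.0000+0.0000−20.2500 = -11.2500
eq1−eq2 → [6.0000  -8.0000]·P = -18.0000
eq1−eq3 → [6.0000  -16.0000]·P = -54.0000
2×2 solve → P = (3.0000, 4.5000)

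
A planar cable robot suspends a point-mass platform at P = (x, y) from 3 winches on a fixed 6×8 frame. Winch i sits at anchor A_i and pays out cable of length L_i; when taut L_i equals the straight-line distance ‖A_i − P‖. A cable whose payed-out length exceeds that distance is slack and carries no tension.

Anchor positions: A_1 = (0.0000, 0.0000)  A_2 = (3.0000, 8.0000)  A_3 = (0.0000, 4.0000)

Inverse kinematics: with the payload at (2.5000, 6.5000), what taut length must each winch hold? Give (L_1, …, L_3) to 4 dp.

(6.9642, 1.5811, 3.5355)

L_1 = √((0.0000−2.5000)² + (0.0000−6.5000)²) = 6.9642
L_2 = √((3.0000−2.5000)² + (8.0000−6.5000)²) = 1.5811
L_3 = √((0.0000−2.5000)² + (4.0000−6.5000)²) = 3.5355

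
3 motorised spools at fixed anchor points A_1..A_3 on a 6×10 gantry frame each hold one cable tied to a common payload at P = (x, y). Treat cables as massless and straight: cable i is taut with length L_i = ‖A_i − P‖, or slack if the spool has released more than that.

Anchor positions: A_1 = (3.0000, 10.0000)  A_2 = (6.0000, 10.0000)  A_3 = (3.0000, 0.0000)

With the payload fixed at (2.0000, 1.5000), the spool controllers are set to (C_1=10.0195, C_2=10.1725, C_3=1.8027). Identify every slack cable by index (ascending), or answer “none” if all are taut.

cable 1: √((1.0000)²+(8.5000)²)=8.5586, C_1=10.0195: slack
cable 2: √((4.0000)²+(8.5000)²)=9.3941, C_2=10.1725: slack
cable 3: √((1.0000)²+(-1.5000)²)=1.8028, C_3=1.8027: taut

1, 2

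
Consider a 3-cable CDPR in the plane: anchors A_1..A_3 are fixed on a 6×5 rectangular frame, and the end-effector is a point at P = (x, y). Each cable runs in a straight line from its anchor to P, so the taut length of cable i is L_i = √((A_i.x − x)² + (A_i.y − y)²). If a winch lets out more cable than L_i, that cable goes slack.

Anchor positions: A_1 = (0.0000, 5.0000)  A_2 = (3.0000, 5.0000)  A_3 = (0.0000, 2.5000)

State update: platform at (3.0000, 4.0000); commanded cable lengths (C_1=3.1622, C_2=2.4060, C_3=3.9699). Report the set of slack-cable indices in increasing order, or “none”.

cable 1: √((-3.0000)²+(1.0000)²)=3.1623, C_1=3.1622: taut
cable 2: √((0.0000)²+(1.0000)²)=1.0000, C_2=2.4060: slack
cable 3: √((-3.0000)²+(-1.5000)²)=3.3541, C_3=3.9699: slack

2, 3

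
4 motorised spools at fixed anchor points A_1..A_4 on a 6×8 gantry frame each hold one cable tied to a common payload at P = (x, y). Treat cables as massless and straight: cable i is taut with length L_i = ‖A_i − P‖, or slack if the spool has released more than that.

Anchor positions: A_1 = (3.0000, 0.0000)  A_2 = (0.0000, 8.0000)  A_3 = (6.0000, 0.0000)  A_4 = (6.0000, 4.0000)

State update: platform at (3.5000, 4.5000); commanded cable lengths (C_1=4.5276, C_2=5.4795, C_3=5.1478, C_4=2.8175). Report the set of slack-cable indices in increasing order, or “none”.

2, 4

cable 1: L_1 = ‖A_1−P‖ = 4.5277;  C_1 = 4.5276 → taut
cable 2: L_2 = ‖A_2−P‖ = 4.9497;  C_2 = 5.4795 → slack
cable 3: L_3 = ‖A_3−P‖ = 5.1478;  C_3 = 5.1478 → taut
cable 4: L_4 = ‖A_4−P‖ = 2.5495;  C_4 = 2.8175 → slack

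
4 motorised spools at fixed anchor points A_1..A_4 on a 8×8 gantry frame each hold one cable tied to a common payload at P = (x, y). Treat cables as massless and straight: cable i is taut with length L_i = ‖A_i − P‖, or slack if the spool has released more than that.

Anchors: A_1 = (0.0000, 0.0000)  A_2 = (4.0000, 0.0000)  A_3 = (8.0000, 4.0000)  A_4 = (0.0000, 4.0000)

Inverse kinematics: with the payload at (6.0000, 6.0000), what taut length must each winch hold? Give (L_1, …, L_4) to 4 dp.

(8.4853, 6.3246, 2.8284, 6.3246)

L_1: Δ = A_1−P = (-6.0000, -6.0000) → ‖Δ‖ = √72.0000 = 8.4853
L_2: Δ = A_2−P = (-2.0000, -6.0000) → ‖Δ‖ = √40.0000 = 6.3246
L_3: Δ = A_3−P = (2.0000, -2.0000) → ‖Δ‖ = √8.0000 = 2.8284
L_4: Δ = A_4−P = (-6.0000, -2.0000) → ‖Δ‖ = √40.0000 = 6.3246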